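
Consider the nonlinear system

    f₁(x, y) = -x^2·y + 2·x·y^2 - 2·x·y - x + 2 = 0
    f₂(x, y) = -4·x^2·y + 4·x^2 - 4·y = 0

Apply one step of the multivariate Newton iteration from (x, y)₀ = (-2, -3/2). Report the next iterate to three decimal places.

(-1.038, -1.123)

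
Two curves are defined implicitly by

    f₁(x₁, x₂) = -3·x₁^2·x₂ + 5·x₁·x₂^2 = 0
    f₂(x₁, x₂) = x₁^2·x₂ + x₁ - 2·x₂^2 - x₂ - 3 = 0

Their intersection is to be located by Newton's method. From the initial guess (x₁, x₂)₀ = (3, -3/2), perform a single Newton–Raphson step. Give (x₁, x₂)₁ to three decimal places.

(-0.667, -2.417)

At (3, -3/2): F = (74.250, -16.500).
Jacobian J = [[-6·x₁·x₂ + 5·x₂^2, -3·x₁^2 + 10·x₁·x₂], [2·x₁·x₂ + 1, x₁^2 - 4·x₂ - 1]].
At the point, J = [[38.250, -72.000], [-8.000, 14.000]] (det J = -40.500).
Solving J·Δ = −F gives Δ = (-3.667, -0.917).
Then the next iterate is (x₁, x₂)₁ = (-0.667, -2.417).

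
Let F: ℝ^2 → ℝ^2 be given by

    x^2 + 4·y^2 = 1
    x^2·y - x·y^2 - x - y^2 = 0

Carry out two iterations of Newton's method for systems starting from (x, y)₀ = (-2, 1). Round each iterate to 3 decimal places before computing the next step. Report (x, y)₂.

At (-2, 1): F = (7.000, 7.000).
Jacobian J = [[2·x, 8·y], [2·x·y - y^2 - 1, x^2 - 2·x·y - 2·y]].
At the point, J = [[-4.000, 8.000], [-6.000, 6.000]] (det J = 24.000).
Solving J·Δ = −F gives Δ = (0.583, -0.583).
Then the next iterate is (x, y)₁ = (-1.417, 0.417).
Round to (-1.417, 0.417) and repeat: F = (1.70344, 2.32680), J = [[-2.834, 3.336], [-2.35567, 2.35567]].
Δ = (3.171, 2.183), so (x, y)₂ = (1.754, 2.600).

(1.754, 2.600)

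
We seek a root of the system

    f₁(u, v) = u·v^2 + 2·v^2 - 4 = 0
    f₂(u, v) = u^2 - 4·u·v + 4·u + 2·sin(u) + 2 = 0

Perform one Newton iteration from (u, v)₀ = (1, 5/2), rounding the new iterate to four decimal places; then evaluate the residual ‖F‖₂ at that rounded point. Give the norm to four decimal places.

16.1213

At (1, 5/2): F = (14.7500, -1.317058).
Jacobian J = [[v^2, 2·u·v + 4·v], [2·u - 4·v + 2·cos(u) + 4, -4·u]].
At the point, J = [[6.2500, 15.0000], [-2.919395, -4.0000]] (det J = 18.790931).
Solving J·Δ = −F gives Δ = (2.0885, -1.8535).
Then the next iterate is (u, v)₁ = (3.0885, 0.6465).
Re-evaluating at (3.0885, 0.6465): F = (-1.873199, 16.012107), so ‖F‖₂ = 16.1213.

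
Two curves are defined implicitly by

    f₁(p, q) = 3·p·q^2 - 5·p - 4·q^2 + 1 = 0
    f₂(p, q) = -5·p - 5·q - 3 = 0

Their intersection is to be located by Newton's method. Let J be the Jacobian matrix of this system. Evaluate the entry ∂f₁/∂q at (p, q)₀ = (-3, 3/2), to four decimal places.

-39.0000

∂f₁/∂q = 6·p·q - 8·q.
At (-3, 3/2) this is -39.0000.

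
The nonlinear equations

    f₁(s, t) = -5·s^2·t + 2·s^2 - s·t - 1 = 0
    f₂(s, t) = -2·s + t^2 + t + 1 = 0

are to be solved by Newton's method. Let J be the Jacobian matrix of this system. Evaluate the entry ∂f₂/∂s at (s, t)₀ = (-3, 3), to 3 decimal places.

∂f₂/∂s = -2.
At (-3, 3) this is -2.000.

-2.000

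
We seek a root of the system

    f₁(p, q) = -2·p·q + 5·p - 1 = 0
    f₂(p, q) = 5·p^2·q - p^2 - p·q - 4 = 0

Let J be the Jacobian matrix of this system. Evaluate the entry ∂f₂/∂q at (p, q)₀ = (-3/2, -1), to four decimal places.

12.7500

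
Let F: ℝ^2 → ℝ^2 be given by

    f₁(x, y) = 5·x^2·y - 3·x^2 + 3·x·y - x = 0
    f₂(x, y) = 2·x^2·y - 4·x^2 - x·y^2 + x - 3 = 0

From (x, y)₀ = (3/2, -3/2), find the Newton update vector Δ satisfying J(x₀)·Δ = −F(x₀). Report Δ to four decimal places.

(-2.1774, -3.0914)

At (3/2, -3/2): F = (-31.8750, -20.6250).
Jacobian J = [[10·x·y - 6·x + 3·y - 1, 5·x^2 + 3·x], [4·x·y - 8·x - y^2 + 1, 2·x^2 - 2·x·y]].
At the point, J = [[-37.0000, 15.7500], [-22.2500, 9.0000]] (det J = 17.4375).
Solving J·Δ = −F gives Δ = (-2.1774, -3.0914).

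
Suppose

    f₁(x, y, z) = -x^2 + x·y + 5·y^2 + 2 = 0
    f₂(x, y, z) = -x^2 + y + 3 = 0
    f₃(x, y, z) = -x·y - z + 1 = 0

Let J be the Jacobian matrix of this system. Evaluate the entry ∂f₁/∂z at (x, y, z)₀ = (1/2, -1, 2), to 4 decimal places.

∂f₁/∂z = 0.
At (1/2, -1, 2) this is 0.0000.

0.0000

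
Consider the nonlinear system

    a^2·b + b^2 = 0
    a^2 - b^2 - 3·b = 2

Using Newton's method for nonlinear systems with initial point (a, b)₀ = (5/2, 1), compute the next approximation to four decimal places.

(1.9217, 0.4717)

At (5/2, 1): F = (7.2500, 0.2500).
Jacobian J = [[2·a·b, a^2 + 2·b], [2·a, -2·b - 3]].
At the point, J = [[5.0000, 8.2500], [5.0000, -5.0000]] (det J = -66.2500).
Solving J·Δ = −F gives Δ = (-0.5783, -0.5283).
Then the next iterate is (a, b)₁ = (1.9217, 0.4717).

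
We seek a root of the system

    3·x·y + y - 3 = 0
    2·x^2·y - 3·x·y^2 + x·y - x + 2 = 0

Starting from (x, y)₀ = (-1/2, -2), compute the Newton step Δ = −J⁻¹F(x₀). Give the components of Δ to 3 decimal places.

At (-1/2, -2): F = (-2.000, 8.500).
Jacobian J = [[3·y, 3·x + 1], [4·x·y - 3·y^2 + y - 1, 2·x^2 - 6·x·y + x]].
At the point, J = [[-6.000, -0.500], [-11.000, -6.000]] (det J = 30.500).
Solving J·Δ = −F gives Δ = (-0.533, 2.393).

(-0.533, 2.393)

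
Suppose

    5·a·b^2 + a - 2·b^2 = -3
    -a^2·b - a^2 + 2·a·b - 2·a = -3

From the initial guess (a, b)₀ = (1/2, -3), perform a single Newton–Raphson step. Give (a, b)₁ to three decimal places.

At (1/2, -3): F = (8.000, -0.500).
Jacobian J = [[5·b^2 + 1, 10·a·b - 4·b], [-2·a·b - 2·a + 2·b - 2, -a^2 + 2·a]].
At the point, J = [[46.000, -3.000], [-6.000, 0.750]] (det J = 16.500).
Solving J·Δ = −F gives Δ = (-0.273, -1.515).
Then the next iterate is (a, b)₁ = (0.227, -4.515).

(0.227, -4.515)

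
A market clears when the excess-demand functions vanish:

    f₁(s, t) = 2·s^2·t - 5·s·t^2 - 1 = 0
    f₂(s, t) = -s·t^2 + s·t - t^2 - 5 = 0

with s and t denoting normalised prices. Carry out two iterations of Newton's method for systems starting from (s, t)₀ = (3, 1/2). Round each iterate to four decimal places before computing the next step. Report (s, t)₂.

(4.3692, -1.6078)

At (3, 1/2): F = (4.2500, -4.5000).
Jacobian J = [[4·s·t - 5·t^2, 2·s^2 - 10·s·t], [-t^2 + t, -2·s·t + s - 2·t]].
At the point, J = [[4.7500, 3.0000], [0.2500, -1.0000]] (det J = -5.5000).
Solving J·Δ = −F gives Δ = (1.6818, -4.0795).
Then the next iterate is (s, t)₁ = (4.6818, -3.5795).
Round to (4.6818, -3.5795) and repeat: F = (-457.855229, -94.558385), J = [[-131.098114, 211.423533], [-16.392320, 45.357806]].
Δ = (-0.3126, 1.9717), so (s, t)₂ = (4.3692, -1.6078).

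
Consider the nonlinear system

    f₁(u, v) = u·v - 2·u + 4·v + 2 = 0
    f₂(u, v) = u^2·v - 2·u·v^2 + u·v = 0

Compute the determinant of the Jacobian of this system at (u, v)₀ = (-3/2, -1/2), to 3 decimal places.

J = [[v - 2, u + 4], [2·u·v - 2·v^2 + v, u^2 - 4·u·v + u]].
At the point, J = [[-2.500, 2.500], [0.500, -2.250]].
det J = 4.375.

4.375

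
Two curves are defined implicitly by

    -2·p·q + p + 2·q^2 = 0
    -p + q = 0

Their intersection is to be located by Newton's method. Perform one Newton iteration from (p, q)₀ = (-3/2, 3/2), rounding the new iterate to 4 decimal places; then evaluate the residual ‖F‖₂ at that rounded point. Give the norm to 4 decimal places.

At (-3/2, 3/2): F = (7.5000, 3.0000).
Jacobian J = [[-2·q + 1, -2·p + 4·q], [-1, 1]].
At the point, J = [[-2.0000, 9.0000], [-1.0000, 1.0000]] (det J = 7.0000).
Solving J·Δ = −F gives Δ = (2.7857, -0.2143).
Then the next iterate is (p, q)₁ = (1.2857, 1.2857).
Re-evaluating at (1.2857, 1.2857): F = (1.2857, 0.0000), so ‖F‖₂ = 1.2857.

1.2857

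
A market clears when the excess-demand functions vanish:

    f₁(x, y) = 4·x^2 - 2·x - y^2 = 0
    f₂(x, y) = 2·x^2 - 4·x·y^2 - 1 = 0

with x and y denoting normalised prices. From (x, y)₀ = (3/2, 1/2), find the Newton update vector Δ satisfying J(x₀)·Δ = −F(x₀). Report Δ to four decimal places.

(-0.5909, -0.1591)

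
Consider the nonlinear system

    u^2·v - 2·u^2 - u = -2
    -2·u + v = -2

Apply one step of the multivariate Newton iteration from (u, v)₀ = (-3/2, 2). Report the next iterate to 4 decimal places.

(2.0000, 2.0000)

At (-3/2, 2): F = (3.5000, 7.0000).
Jacobian J = [[2·u·v - 4·u - 1, u^2], [-2, 1]].
At the point, J = [[-1.0000, 2.2500], [-2.0000, 1.0000]] (det J = 3.5000).
Solving J·Δ = −F gives Δ = (3.5000, 0.0000).
Then the next iterate is (u, v)₁ = (2.0000, 2.0000).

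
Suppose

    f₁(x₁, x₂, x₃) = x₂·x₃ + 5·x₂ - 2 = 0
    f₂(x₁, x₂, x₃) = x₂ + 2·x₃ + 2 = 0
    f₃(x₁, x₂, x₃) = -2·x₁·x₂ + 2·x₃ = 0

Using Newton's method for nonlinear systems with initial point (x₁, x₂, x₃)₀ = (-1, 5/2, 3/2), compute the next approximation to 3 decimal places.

(-1.086, 1.571, -1.786)

At (-1, 5/2, 3/2): F = (14.250, 7.500, 8.000).
Jacobian J = [[0, x₃ + 5, x₂], [0, 1, 2], [-2·x₂, -2·x₁, 2]].
At the point, J = [[0.000, 6.500, 2.500], [0.000, 1.000, 2.000], [-5.000, 2.000, 2.000]] (det J = -52.500).
Solving J·Δ = −F gives Δ = (-0.086, -0.929, -3.286).
Then the next iterate is (x₁, x₂, x₃)₁ = (-1.086, 1.571, -1.786).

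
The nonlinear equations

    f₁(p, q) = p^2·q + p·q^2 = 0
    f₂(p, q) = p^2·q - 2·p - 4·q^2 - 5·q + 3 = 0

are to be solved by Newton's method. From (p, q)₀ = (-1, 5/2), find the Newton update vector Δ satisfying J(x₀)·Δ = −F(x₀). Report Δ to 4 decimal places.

(-0.5172, -1.0991)

At (-1, 5/2): F = (-3.7500, -30.0000).
Jacobian J = [[2·p·q + q^2, p^2 + 2·p·q], [2·p·q - 2, p^2 - 8·q - 5]].
At the point, J = [[1.2500, -4.0000], [-7.0000, -24.0000]] (det J = -58.0000).
Solving J·Δ = −F gives Δ = (-0.5172, -1.0991).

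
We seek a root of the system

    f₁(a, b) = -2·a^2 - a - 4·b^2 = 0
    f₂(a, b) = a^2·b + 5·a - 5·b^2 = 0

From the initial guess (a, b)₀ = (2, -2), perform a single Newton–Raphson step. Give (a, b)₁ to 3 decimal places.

At (2, -2): F = (-26.000, -18.000).
Jacobian J = [[-4·a - 1, -8·b], [2·a·b + 5, a^2 - 10·b]].
At the point, J = [[-9.000, 16.000], [-3.000, 24.000]] (det J = -168.000).
Solving J·Δ = −F gives Δ = (-2.000, 0.500).
Then the next iterate is (a, b)₁ = (0.000, -1.500).

(0.000, -1.500)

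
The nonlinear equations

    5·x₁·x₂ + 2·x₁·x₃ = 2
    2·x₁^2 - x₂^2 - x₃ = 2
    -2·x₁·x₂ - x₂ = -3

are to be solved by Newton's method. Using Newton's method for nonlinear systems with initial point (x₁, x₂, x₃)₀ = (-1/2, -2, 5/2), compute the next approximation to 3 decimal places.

At (-1/2, -2, 5/2): F = (0.500, -8.000, 3.000).
Jacobian J = [[5·x₂ + 2·x₃, 5·x₁, 2·x₁], [4·x₁, -2·x₂, -1], [-2·x₂, -2·x₁ - 1, 0]].
At the point, J = [[-5.000, -2.500, -1.000], [-2.000, 4.000, -1.000], [4.000, 0.000, 0.000]] (det J = 26.000).
Solving J·Δ = −F gives Δ = (-0.750, 1.654, 0.115).
Then the next iterate is (x₁, x₂, x₃)₁ = (-1.250, -0.346, 2.615).

(-1.250, -0.346, 2.615)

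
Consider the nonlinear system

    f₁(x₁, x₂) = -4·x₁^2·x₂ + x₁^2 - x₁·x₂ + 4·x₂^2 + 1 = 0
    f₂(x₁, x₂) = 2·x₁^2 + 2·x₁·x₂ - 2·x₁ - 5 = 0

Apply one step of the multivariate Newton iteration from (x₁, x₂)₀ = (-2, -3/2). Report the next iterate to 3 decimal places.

(-1.147, -1.024)

At (-2, -3/2): F = (35.000, 13.000).
Jacobian J = [[-8·x₁·x₂ + 2·x₁ - x₂, -4·x₁^2 - x₁ + 8·x₂], [4·x₁ + 2·x₂ - 2, 2·x₁]].
At the point, J = [[-26.500, -26.000], [-13.000, -4.000]] (det J = -232.000).
Solving J·Δ = −F gives Δ = (0.853, 0.476).
Then the next iterate is (x₁, x₂)₁ = (-1.147, -1.024).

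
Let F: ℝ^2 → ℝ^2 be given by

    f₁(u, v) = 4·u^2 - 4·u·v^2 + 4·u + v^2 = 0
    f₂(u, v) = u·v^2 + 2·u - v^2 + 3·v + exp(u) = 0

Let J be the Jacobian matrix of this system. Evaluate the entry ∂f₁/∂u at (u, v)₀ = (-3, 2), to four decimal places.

∂f₁/∂u = 8·u - 4·v^2 + 4.
At (-3, 2) this is -36.0000.

-36.0000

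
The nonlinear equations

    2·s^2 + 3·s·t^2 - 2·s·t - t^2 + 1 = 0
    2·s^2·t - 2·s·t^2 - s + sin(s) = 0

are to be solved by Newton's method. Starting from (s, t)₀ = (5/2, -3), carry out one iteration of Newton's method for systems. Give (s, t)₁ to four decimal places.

At (5/2, -3): F = (87.0000, -84.401528).
Jacobian J = [[4·s + 3·t^2 - 2·t, 6·s·t - 2·s - 2·t], [4·s·t - 2·t^2 + cos(s) - 1, 2·s^2 - 4·s·t]].
At the point, J = [[43.0000, -44.0000], [-49.801144, 42.5000]] (det J = -363.750319).
Solving J·Δ = −F gives Δ = (-0.0444, 1.9338).
Then the next iterate is (s, t)₁ = (2.4556, -1.0662).

(2.4556, -1.0662)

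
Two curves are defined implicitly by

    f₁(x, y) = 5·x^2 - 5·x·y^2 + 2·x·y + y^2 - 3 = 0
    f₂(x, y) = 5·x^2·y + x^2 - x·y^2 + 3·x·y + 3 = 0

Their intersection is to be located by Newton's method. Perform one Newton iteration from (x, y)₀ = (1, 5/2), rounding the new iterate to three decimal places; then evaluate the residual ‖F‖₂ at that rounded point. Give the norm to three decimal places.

7.643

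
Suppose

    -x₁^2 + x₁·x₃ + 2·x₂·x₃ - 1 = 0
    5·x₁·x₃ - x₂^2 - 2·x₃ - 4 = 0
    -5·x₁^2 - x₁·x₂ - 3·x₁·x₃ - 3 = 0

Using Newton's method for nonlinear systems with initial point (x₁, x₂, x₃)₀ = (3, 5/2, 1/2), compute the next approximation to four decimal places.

(1.4237, 0.6844, 0.3933)

At (3, 5/2, 1/2): F = (-6.0000, -3.7500, -60.0000).
Jacobian J = [[-2·x₁ + x₃, 2·x₃, x₁ + 2·x₂], [5·x₃, -2·x₂, 5·x₁ - 2], [-10·x₁ - x₂ - 3·x₃, -x₁, -3·x₁]].
At the point, J = [[-5.5000, 1.0000, 8.0000], [2.5000, -5.0000, 13.0000], [-34.0000, -3.0000, -9.0000]] (det J = -2301.5000).
Solving J·Δ = −F gives Δ = (-1.5763, -1.8156, -0.1067).
Then the next iterate is (x₁, x₂, x₃)₁ = (1.4237, 0.6844, 0.3933).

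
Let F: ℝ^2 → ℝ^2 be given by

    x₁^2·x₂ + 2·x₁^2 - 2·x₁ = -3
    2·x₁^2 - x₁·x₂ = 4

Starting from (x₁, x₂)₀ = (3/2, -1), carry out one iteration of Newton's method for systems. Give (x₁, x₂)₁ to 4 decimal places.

(1.0435, -1.7971)

At (3/2, -1): F = (2.2500, 2.0000).
Jacobian J = [[2·x₁·x₂ + 4·x₁ - 2, x₁^2], [4·x₁ - x₂, -x₁]].
At the point, J = [[1.0000, 2.2500], [7.0000, -1.5000]] (det J = -17.2500).
Solving J·Δ = −F gives Δ = (-0.4565, -0.7971).
Then the next iterate is (x₁, x₂)₁ = (1.0435, -1.7971).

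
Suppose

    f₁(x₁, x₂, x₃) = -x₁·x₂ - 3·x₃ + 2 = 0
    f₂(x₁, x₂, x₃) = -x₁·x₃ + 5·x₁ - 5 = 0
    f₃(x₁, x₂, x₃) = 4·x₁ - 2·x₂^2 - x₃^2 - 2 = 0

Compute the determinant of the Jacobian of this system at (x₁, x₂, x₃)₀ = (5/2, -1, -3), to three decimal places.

J = [[-x₂, -x₁, -3], [-x₃ + 5, 0, -x₁], [4, -4·x₂, -2·x₃]].
At the point, J = [[1.000, -2.500, -3.000], [8.000, 0.000, -2.500], [4.000, 4.000, 6.000]].
det J = 59.000.

59.000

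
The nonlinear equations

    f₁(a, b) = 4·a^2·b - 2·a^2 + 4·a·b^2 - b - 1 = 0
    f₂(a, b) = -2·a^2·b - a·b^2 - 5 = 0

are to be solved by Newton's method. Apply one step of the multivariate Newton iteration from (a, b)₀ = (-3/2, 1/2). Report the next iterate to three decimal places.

At (-3/2, 1/2): F = (-3.000, -6.875).
Jacobian J = [[8·a·b - 4·a + 4·b^2, 4·a^2 + 8·a·b - 1], [-4·a·b - b^2, -2·a^2 - 2·a·b]].
At the point, J = [[1.000, 2.000], [2.750, -3.000]] (det J = -8.500).
Solving J·Δ = −F gives Δ = (2.676, 0.162).
Then the next iterate is (a, b)₁ = (1.176, 0.662).

(1.176, 0.662)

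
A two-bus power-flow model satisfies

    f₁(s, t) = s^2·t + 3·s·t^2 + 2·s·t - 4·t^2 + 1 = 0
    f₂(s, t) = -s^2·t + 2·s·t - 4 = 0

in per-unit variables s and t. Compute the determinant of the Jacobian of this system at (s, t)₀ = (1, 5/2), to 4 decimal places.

28.7500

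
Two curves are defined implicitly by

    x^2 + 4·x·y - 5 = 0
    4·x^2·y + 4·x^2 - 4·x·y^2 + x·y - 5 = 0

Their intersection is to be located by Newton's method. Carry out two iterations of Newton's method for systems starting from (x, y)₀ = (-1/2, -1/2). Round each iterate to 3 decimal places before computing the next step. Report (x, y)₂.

(-1.025, -1.025)

At (-1/2, -1/2): F = (-3.750, -3.750).
Jacobian J = [[2·x + 4·y, 4·x], [8·x·y + 8·x - 4·y^2 + y, 4·x^2 - 8·x·y + x]].
At the point, J = [[-3.000, -2.000], [-3.500, -1.500]] (det J = -2.500).
Solving J·Δ = −F gives Δ = (-0.750, -0.750).
Then the next iterate is (x, y)₁ = (-1.250, -1.250).
Round to (-1.250, -1.250) and repeat: F = (2.81250, 2.81250), J = [[-7.500, -5.000], [-5.000, -7.500]].
Δ = (0.225, 0.225), so (x, y)₂ = (-1.025, -1.025).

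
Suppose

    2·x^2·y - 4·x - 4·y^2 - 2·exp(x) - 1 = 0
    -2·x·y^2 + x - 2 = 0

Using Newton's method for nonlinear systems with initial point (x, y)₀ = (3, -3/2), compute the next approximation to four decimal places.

At (3, -3/2): F = (-89.171074, -12.5000).
Jacobian J = [[4·x·y - 2·exp(x) - 4, 2·x^2 - 8·y], [-2·y^2 + 1, -4·x·y]].
At the point, J = [[-62.171074, 30.0000], [-3.5000, 18.0000]] (det J = -1014.079329).
Solving J·Δ = −F gives Δ = (-1.2130, 0.4586).
Then the next iterate is (x, y)₁ = (1.7870, -1.0414).

(1.7870, -1.0414)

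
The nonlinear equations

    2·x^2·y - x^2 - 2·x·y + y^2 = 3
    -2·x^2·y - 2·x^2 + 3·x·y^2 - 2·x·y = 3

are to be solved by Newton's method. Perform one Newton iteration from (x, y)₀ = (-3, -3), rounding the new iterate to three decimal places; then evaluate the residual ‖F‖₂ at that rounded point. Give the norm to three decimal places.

30.731

At (-3, -3): F = (-75.000, -66.000).
Jacobian J = [[4·x·y - 2·x - 2·y, 2·x^2 - 2·x + 2·y], [-4·x·y - 4·x + 3·y^2 - 2·y, -2·x^2 + 6·x·y - 2·x]].
At the point, J = [[48.000, 18.000], [9.000, 42.000]] (det J = 1854.000).
Solving J·Δ = −F gives Δ = (1.058, 1.345).
Then the next iterate is (x, y)₁ = (-1.942, -1.655).
Re-evaluating at (-1.942, -1.655): F = (-22.94357, -20.44509), so ‖F‖₂ = 30.731.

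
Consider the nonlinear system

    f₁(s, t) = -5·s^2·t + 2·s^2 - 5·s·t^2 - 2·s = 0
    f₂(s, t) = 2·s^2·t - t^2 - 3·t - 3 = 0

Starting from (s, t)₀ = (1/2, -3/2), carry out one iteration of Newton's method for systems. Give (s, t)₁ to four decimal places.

(0.0704, -1.0778)

At (1/2, -3/2): F = (-4.2500, -1.5000).
Jacobian J = [[-10·s·t + 4·s - 5·t^2 - 2, -5·s^2 - 10·s·t], [4·s·t, 2·s^2 - 2·t - 3]].
At the point, J = [[-3.7500, 6.2500], [-3.0000, 0.5000]] (det J = 16.8750).
Solving J·Δ = −F gives Δ = (-0.4296, 0.4222).
Then the next iterate is (s, t)₁ = (0.0704, -1.0778).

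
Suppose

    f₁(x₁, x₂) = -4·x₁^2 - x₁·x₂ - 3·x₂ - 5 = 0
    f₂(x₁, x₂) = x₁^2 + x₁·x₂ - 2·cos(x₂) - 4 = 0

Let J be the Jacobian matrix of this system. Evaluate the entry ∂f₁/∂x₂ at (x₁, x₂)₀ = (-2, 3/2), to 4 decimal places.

-1.0000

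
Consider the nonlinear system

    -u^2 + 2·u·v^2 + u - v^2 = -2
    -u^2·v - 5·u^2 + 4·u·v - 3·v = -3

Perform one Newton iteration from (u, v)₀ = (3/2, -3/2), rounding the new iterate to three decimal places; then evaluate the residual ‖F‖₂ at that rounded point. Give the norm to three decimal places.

At (3/2, -3/2): F = (5.750, -9.375).
Jacobian J = [[-2·u + 2·v^2 + 1, 4·u·v - 2·v], [-2·u·v - 10·u + 4·v, -u^2 + 4·u - 3]].
At the point, J = [[2.500, -6.000], [-16.500, 0.750]] (det J = -97.125).
Solving J·Δ = −F gives Δ = (-0.535, 0.736).
Then the next iterate is (u, v)₁ = (0.965, -0.764).
Re-evaluating at (0.965, -0.764): F = (2.57661, -1.60171), so ‖F‖₂ = 3.034.

3.034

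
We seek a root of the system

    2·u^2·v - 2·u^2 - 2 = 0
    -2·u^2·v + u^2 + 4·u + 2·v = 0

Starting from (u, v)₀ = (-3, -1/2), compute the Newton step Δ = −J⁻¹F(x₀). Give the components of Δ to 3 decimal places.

(2.597, -0.986)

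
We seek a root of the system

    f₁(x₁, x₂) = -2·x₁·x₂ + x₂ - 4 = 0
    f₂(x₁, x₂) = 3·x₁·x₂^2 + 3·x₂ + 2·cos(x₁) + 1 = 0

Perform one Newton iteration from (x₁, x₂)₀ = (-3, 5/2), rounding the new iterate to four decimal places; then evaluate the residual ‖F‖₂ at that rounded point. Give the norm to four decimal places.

At (-3, 5/2): F = (13.5000, -49.729985).
Jacobian J = [[-2·x₂, -2·x₁ + 1], [3·x₂^2 - 2·sin(x₁), 6·x₁·x₂ + 3]].
At the point, J = [[-5.0000, 7.0000], [19.032240, -42.0000]] (det J = 76.774320).
Solving J·Δ = −F gives Δ = (2.8511, 0.1079).
Then the next iterate is (x₁, x₂)₁ = (-0.1489, 2.6079).
Re-evaluating at (-0.1489, 2.6079): F = (-0.615467, 7.763499), so ‖F‖₂ = 7.7879.

7.7879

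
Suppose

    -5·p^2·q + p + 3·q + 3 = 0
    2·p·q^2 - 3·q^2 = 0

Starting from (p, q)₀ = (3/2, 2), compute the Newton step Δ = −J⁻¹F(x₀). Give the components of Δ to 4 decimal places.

(0.0000, -1.4545)

At (3/2, 2): F = (-12.0000, 0.0000).
Jacobian J = [[-10·p·q + 1, -5·p^2 + 3], [2·q^2, 4·p·q - 6·q]].
At the point, J = [[-29.0000, -8.2500], [8.0000, 0.0000]] (det J = 66.0000).
Solving J·Δ = −F gives Δ = (0.0000, -1.4545).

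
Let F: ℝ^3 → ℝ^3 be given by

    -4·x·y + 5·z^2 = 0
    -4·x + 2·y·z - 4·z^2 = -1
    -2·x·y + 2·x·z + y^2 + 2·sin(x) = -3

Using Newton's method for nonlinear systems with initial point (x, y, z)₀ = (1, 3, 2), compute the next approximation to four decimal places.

(0.2153, 0.5766, 0.6445)

At (1, 3, 2): F = (8.0000, -7.0000, 11.682942).
Jacobian J = [[-4·y, -4·x, 10·z], [-4, 2·z, 2·y - 8·z], [-2·y + 2·z + 2·cos(x), -2·x + 2·y, 2·x]].
At the point, J = [[-12.0000, -4.0000, 20.0000], [-4.0000, 4.0000, -10.0000], [-0.919395, 4.0000, 2.0000]] (det J = -891.224184).
Solving J·Δ = −F gives Δ = (-0.7847, -2.4234, -1.3555).
Then the next iterate is (x, y, z)₁ = (0.2153, 0.5766, 0.6445).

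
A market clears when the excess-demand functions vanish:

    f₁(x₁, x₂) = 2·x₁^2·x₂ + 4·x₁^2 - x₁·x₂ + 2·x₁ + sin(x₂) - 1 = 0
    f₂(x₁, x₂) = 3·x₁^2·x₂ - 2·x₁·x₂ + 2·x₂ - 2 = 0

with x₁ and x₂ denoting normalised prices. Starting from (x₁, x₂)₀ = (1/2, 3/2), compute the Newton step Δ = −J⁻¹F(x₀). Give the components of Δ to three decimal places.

At (1/2, 3/2): F = (1.99749, 0.625).
Jacobian J = [[4·x₁·x₂ + 8·x₁ - x₂ + 2, 2·x₁^2 - x₁ + cos(x₂)], [6·x₁·x₂ - 2·x₂, 3·x₁^2 - 2·x₁ + 2]].
At the point, J = [[7.500, 0.07074], [1.500, 1.750]] (det J = 13.01889).
Solving J·Δ = −F gives Δ = (-0.265, -0.130).

(-0.265, -0.130)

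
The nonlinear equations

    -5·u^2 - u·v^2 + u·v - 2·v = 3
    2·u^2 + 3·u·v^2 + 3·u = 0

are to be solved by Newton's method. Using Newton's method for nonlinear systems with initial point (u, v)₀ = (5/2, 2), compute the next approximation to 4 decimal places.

At (5/2, 2): F = (-43.2500, 50.0000).
Jacobian J = [[-10·u - v^2 + v, -2·u·v + u - 2], [4·u + 3·v^2 + 3, 6·u·v]].
At the point, J = [[-27.0000, -9.5000], [25.0000, 30.0000]] (det J = -572.5000).
Solving J·Δ = −F gives Δ = (-1.4367, -0.4694).
Then the next iterate is (u, v)₁ = (1.0633, 1.5306).

(1.0633, 1.5306)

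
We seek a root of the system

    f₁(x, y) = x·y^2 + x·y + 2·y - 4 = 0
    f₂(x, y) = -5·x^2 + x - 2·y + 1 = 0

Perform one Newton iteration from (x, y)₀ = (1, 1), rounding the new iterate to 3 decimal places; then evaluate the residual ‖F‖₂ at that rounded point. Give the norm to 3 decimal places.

1.906

At (1, 1): F = (0.000, -5.000).
Jacobian J = [[y^2 + y, 2·x·y + x + 2], [-10·x + 1, -2]].
At the point, J = [[2.000, 5.000], [-9.000, -2.000]] (det J = 41.000).
Solving J·Δ = −F gives Δ = (-0.610, 0.244).
Then the next iterate is (x, y)₁ = (0.390, 1.244).
Re-evaluating at (0.390, 1.244): F = (-0.42330, -1.85850), so ‖F‖₂ = 1.906.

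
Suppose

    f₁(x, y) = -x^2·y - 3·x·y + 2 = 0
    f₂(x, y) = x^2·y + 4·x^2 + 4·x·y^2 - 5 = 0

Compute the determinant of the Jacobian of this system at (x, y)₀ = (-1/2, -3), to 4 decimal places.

J = [[-2·x·y - 3·y, -x^2 - 3·x], [2·x·y + 8·x + 4·y^2, x^2 + 8·x·y]].
At the point, J = [[6.0000, 1.2500], [35.0000, 12.2500]].
det J = 29.7500.

29.7500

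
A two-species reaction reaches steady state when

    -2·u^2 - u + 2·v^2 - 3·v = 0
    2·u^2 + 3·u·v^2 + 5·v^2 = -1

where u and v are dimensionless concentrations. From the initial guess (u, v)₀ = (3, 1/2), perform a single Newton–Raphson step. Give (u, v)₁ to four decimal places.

(1.3131, 0.4291)

At (3, 1/2): F = (-22.0000, 22.5000).
Jacobian J = [[-4·u - 1, 4·v - 3], [4·u + 3·v^2, 6·u·v + 10·v]].
At the point, J = [[-13.0000, -1.0000], [12.7500, 14.0000]] (det J = -169.2500).
Solving J·Δ = −F gives Δ = (-1.6869, -0.0709).
Then the next iterate is (u, v)₁ = (1.3131, 0.4291).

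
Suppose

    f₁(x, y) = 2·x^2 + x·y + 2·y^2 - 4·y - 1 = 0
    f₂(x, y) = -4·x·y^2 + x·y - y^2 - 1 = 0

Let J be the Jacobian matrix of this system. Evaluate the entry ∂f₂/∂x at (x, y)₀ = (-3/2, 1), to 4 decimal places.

∂f₂/∂x = -4·y^2 + y.
At (-3/2, 1) this is -3.0000.

-3.0000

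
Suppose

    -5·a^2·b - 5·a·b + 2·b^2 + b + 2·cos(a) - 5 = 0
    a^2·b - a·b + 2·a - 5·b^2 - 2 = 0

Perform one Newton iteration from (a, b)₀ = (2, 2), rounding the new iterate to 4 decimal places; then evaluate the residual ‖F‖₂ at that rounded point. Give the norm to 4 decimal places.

17.0952

At (2, 2): F = (-55.832294, -14.0000).
Jacobian J = [[-10·a·b - 5·b - 2·sin(a), -5·a^2 - 5·a + 4·b + 1], [2·a·b - b + 2, a^2 - a - 10·b]].
At the point, J = [[-51.818595, -21.0000], [8.0000, -18.0000]] (det J = 1100.734707).
Solving J·Δ = −F gives Δ = (-0.6459, -1.0649).
Then the next iterate is (a, b)₁ = (1.3541, 0.9351).
Re-evaluating at (1.3541, 0.9351): F = (-16.790097, -3.215492), so ‖F‖₂ = 17.0952.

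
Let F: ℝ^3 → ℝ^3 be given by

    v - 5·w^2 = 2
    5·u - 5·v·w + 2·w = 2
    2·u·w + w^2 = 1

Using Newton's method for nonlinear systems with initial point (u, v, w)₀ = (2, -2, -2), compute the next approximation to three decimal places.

(0.750, -1.165, -0.842)

At (2, -2, -2): F = (-24.000, -16.000, -5.000).
Jacobian J = [[0, 1, -10·w], [5, -5·w, -5·v + 2], [2·w, 0, 2·u + 2·w]].
At the point, J = [[0.000, 1.000, 20.000], [5.000, 10.000, 12.000], [-4.000, 0.000, 0.000]] (det J = 752.000).
Solving J·Δ = −F gives Δ = (-1.250, 0.835, 1.158).
Then the next iterate is (u, v, w)₁ = (0.750, -1.165, -0.842).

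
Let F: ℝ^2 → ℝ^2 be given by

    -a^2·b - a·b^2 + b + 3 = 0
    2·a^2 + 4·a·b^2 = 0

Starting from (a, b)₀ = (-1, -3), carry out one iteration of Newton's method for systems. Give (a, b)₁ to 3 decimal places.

(-0.500, -2.250)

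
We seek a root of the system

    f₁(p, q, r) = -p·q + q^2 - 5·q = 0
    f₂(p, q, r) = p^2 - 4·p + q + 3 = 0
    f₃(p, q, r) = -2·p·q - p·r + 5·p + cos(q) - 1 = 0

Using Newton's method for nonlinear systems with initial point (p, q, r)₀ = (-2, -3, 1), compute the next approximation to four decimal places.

At (-2, -3, 1): F = (18.0000, 12.0000, -21.989992).
Jacobian J = [[-q, -p + 2·q - 5, 0], [2·p - 4, 1, 0], [-2·q - r + 5, -2·p - sin(q), -p]].
At the point, J = [[3.0000, -9.0000, 0.0000], [-8.0000, 1.0000, 0.0000], [10.0000, 4.141120, 2.0000]] (det J = -138.0000).
Solving J·Δ = −F gives Δ = (1.8261, 2.6087, -3.5369).
Then the next iterate is (p, q, r)₁ = (-0.1739, -0.3913, -2.5369).

(-0.1739, -0.3913, -2.5369)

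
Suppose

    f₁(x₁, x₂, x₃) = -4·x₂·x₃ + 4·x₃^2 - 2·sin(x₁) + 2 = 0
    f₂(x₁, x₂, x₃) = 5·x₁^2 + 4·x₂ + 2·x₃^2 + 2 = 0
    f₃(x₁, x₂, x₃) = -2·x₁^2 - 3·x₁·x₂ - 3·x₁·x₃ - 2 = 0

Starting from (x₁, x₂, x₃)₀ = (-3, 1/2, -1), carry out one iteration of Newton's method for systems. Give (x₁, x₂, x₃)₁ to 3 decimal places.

At (-3, 1/2, -1): F = (8.28224, 51.000, -24.500).
Jacobian J = [[-2·cos(x₁), -4·x₃, -4·x₂ + 8·x₃], [10·x₁, 4, 4·x₃], [-4·x₁ - 3·x₂ - 3·x₃, -3·x₁, -3·x₁]].
At the point, J = [[1.97998, 4.000, -10.000], [-30.000, 4.000, -4.000], [13.500, 9.000, 9.000]] (det J = 4246.55892).
Solving J·Δ = −F gives Δ = (1.511, -0.480, 0.935).
Then the next iterate is (x₁, x₂, x₃)₁ = (-1.489, 0.020, -0.065).

(-1.489, 0.020, -0.065)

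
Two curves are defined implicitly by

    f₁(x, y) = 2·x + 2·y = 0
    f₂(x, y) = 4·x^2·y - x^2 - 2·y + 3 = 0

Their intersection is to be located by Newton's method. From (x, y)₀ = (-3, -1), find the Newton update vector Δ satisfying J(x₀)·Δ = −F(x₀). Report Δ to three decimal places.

(24.000, -20.000)

At (-3, -1): F = (-8.000, -40.000).
Jacobian J = [[2, 2], [8·x·y - 2·x, 4·x^2 - 2]].
At the point, J = [[2.000, 2.000], [30.000, 34.000]] (det J = 8.000).
Solving J·Δ = −F gives Δ = (24.000, -20.000).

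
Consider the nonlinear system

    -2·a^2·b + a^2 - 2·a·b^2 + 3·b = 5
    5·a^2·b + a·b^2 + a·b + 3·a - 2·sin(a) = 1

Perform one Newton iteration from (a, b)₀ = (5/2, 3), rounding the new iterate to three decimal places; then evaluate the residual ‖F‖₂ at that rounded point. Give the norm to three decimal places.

At (5/2, 3): F = (-72.250, 129.05306).
Jacobian J = [[-4·a·b + 2·a - 2·b^2, -2·a^2 - 4·a·b + 3], [10·a·b + b^2 + b - 2·cos(a) + 3, 5·a^2 + 2·a·b + a]].
At the point, J = [[-43.000, -39.500], [91.60229, 48.750]] (det J = 1522.04035).
Solving J·Δ = −F gives Δ = (-1.035, -0.702).
Then the next iterate is (a, b)₁ = (1.465, 2.298).
Re-evaluating at (1.465, 2.298): F = (-21.29658, 37.16926), so ‖F‖₂ = 42.838.

42.838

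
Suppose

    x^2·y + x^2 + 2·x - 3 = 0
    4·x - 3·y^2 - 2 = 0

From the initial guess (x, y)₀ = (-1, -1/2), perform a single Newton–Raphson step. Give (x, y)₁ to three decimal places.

At (-1, -1/2): F = (-4.500, -6.750).
Jacobian J = [[2·x·y + 2·x + 2, x^2], [4, -6·y]].
At the point, J = [[1.000, 1.000], [4.000, 3.000]] (det J = -1.000).
Solving J·Δ = −F gives Δ = (-6.750, 11.250).
Then the next iterate is (x, y)₁ = (-7.750, 10.750).

(-7.750, 10.750)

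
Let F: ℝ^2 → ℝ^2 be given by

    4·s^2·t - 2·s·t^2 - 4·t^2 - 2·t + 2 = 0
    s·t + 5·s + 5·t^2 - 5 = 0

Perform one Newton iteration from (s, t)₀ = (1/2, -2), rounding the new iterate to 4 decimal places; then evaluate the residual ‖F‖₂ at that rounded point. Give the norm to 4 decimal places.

5.0405

At (1/2, -2): F = (-16.0000, 16.5000).
Jacobian J = [[8·s·t - 2·t^2, 4·s^2 - 4·s·t - 8·t - 2], [t + 5, s + 10·t]].
At the point, J = [[-16.0000, 19.0000], [3.0000, -19.5000]] (det J = 255.0000).
Solving J·Δ = −F gives Δ = (0.0059, 0.8471).
Then the next iterate is (s, t)₁ = (0.5059, -1.1529).
Re-evaluating at (0.5059, -1.1529): F = (-3.536045, 3.592140), so ‖F‖₂ = 5.0405.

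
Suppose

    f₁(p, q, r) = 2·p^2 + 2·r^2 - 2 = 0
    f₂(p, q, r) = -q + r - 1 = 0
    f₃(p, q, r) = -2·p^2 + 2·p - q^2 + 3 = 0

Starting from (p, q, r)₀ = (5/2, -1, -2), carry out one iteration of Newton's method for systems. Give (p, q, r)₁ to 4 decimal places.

(1.6136, -1.7955, -0.7955)

At (5/2, -1, -2): F = (18.5000, -2.0000, -5.5000).
Jacobian J = [[4·p, 0, 4·r], [0, -1, 1], [-4·p + 2, -2·q, 0]].
At the point, J = [[10.0000, 0.0000, -8.0000], [0.0000, -1.0000, 1.0000], [-8.0000, 2.0000, 0.0000]] (det J = 44.0000).
Solving J·Δ = −F gives Δ = (-0.8864, -0.7955, 1.2045).
Then the next iterate is (p, q, r)₁ = (1.6136, -1.7955, -0.7955).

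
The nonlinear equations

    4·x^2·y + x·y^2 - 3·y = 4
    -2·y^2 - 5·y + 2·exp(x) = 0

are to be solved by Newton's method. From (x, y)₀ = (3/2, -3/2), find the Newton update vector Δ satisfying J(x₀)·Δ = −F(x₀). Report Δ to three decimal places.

At (3/2, -3/2): F = (-9.625, 11.96338).
Jacobian J = [[8·x·y + y^2, 4·x^2 + 2·x·y - 3], [2·exp(x), -4·y - 5]].
At the point, J = [[-15.750, 1.500], [8.96338, 1.000]] (det J = -29.19507).
Solving J·Δ = −F gives Δ = (-0.944, -3.499).

(-0.944, -3.499)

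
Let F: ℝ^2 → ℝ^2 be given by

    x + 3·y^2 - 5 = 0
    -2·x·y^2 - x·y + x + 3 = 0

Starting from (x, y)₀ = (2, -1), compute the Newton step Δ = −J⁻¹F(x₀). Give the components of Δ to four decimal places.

(-3.0000, -0.5000)

At (2, -1): F = (0.0000, 3.0000).
Jacobian J = [[1, 6·y], [-2·y^2 - y + 1, -4·x·y - x]].
At the point, J = [[1.0000, -6.0000], [0.0000, 6.0000]] (det J = 6.0000).
Solving J·Δ = −F gives Δ = (-3.0000, -0.5000).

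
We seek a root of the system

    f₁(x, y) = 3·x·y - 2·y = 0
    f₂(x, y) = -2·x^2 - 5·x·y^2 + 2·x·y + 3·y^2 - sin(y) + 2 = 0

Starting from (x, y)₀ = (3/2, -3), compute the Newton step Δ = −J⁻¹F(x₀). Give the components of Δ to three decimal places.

(-0.753, 0.288)

At (3/2, -3): F = (-7.500, -51.85888).
Jacobian J = [[3·y, 3·x - 2], [-4·x - 5·y^2 + 2·y, -10·x·y + 2·x + 6·y - cos(y)]].
At the point, J = [[-9.000, 2.500], [-57.000, 30.98999]] (det J = -136.40993).
Solving J·Δ = −F gives Δ = (-0.753, 0.288).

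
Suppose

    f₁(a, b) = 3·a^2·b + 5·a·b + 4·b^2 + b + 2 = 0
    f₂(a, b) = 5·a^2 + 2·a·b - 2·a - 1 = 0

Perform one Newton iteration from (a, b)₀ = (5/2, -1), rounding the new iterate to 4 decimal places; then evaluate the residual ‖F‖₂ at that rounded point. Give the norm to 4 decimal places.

At (5/2, -1): F = (-26.2500, 20.2500).
Jacobian J = [[6·a·b + 5·b, 3·a^2 + 5·a + 8·b + 1], [10·a + 2·b - 2, 2·a]].
At the point, J = [[-20.0000, 24.2500], [21.0000, 5.0000]] (det J = -609.2500).
Solving J·Δ = −F gives Δ = (-1.0214, 0.2400).
Then the next iterate is (a, b)₁ = (1.4786, -0.7600).
Re-evaluating at (1.4786, -0.7600): F = (-7.052948, 4.726618), so ‖F‖₂ = 8.4903.

8.4903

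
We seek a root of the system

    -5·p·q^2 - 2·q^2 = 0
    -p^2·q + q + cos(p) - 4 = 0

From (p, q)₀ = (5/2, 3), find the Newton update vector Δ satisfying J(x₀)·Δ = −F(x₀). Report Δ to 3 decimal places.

(-0.984, -0.991)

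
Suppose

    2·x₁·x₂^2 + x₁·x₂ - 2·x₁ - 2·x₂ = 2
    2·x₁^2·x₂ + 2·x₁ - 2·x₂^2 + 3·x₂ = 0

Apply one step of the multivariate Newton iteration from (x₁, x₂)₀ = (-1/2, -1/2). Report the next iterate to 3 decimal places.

(-1.250, 0.500)

At (-1/2, -1/2): F = (0.000, -3.250).
Jacobian J = [[2·x₂^2 + x₂ - 2, 4·x₁·x₂ + x₁ - 2], [4·x₁·x₂ + 2, 2·x₁^2 - 4·x₂ + 3]].
At the point, J = [[-2.000, -1.500], [3.000, 5.500]] (det J = -6.500).
Solving J·Δ = −F gives Δ = (-0.750, 1.000).
Then the next iterate is (x₁, x₂)₁ = (-1.250, 0.500).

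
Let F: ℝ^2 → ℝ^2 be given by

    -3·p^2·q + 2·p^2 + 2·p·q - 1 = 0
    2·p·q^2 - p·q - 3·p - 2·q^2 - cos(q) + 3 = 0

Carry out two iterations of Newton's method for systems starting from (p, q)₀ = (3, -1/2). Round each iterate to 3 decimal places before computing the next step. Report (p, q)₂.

At (3, -1/2): F = (27.500, -4.37758).
Jacobian J = [[-6·p·q + 4·p + 2·q, -3·p^2 + 2·p], [2·q^2 - q - 3, 4·p·q - p - 4·q + sin(q)]].
At the point, J = [[20.000, -21.000], [-2.000, -7.47943]] (det J = -191.58851).
Solving J·Δ = −F gives Δ = (-1.553, -0.170).
Then the next iterate is (p, q)₁ = (1.447, -0.670).
Round to (1.447, -0.670) and repeat: F = (5.45719, -0.75402), J = [[10.26494, -3.38743], [-1.43220, -3.26595]].
Δ = (-0.531, 0.002), so (p, q)₂ = (0.916, -0.668).

(0.916, -0.668)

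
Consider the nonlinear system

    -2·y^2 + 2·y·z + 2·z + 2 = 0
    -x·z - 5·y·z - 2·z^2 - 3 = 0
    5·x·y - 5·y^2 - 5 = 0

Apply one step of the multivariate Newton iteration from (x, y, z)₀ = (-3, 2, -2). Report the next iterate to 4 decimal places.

(-0.6316, 1.1053, -0.7895)

At (-3, 2, -2): F = (-18.0000, 3.0000, -55.0000).
Jacobian J = [[0, -4·y + 2·z, 2·y + 2], [-z, -5·z, -x - 5·y - 4·z], [5·y, 5·x - 10·y, 0]].
At the point, J = [[0.0000, -12.0000, 6.0000], [2.0000, 10.0000, 1.0000], [10.0000, -35.0000, 0.0000]] (det J = -1140.0000).
Solving J·Δ = −F gives Δ = (2.3684, -0.8947, 1.2105).
Then the next iterate is (x, y, z)₁ = (-0.6316, 1.1053, -0.7895).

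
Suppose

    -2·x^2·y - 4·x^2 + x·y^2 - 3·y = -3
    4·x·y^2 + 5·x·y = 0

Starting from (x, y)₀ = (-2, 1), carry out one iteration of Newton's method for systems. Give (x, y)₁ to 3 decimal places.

(-1.212, 0.581)

At (-2, 1): F = (-26.000, -18.000).
Jacobian J = [[-4·x·y - 8·x + y^2, -2·x^2 + 2·x·y - 3], [4·y^2 + 5·y, 8·x·y + 5·x]].
At the point, J = [[25.000, -15.000], [9.000, -26.000]] (det J = -515.000).
Solving J·Δ = −F gives Δ = (0.788, -0.419).
Then the next iterate is (x, y)₁ = (-1.212, 0.581).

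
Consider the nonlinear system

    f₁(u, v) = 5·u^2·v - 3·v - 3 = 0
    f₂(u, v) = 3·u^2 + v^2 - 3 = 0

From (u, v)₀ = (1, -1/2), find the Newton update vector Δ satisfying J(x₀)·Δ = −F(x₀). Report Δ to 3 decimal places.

(0.500, 3.250)

At (1, -1/2): F = (-4.000, 0.250).
Jacobian J = [[10·u·v, 5·u^2 - 3], [6·u, 2·v]].
At the point, J = [[-5.000, 2.000], [6.000, -1.000]] (det J = -7.000).
Solving J·Δ = −F gives Δ = (0.500, 3.250).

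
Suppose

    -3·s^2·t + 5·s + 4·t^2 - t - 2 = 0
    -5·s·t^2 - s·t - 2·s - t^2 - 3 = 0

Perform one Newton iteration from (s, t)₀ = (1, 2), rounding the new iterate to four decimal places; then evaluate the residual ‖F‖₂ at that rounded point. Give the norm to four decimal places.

At (1, 2): F = (11.0000, -31.0000).
Jacobian J = [[-6·s·t + 5, -3·s^2 + 8·t - 1], [-5·t^2 - t - 2, -10·s·t - s - 2·t]].
At the point, J = [[-7.0000, 12.0000], [-24.0000, -25.0000]] (det J = 463.0000).
Solving J·Δ = −F gives Δ = (-0.2095, -1.0389).
Then the next iterate is (s, t)₁ = (0.7905, 0.9611).
Re-evaluating at (0.7905, 0.9611): F = (2.884507, -9.915439), so ‖F‖₂ = 10.3265.

10.3265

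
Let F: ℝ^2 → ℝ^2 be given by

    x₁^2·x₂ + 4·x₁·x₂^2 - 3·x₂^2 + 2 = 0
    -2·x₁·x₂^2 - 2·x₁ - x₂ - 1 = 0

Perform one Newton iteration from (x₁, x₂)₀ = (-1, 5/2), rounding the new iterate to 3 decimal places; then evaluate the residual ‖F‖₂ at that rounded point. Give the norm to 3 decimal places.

10.185

At (-1, 5/2): F = (-39.250, 11.000).
Jacobian J = [[2·x₁·x₂ + 4·x₂^2, x₁^2 + 8·x₁·x₂ - 6·x₂], [-2·x₂^2 - 2, -4·x₁·x₂ - 1]].
At the point, J = [[20.000, -34.000], [-14.500, 9.000]] (det J = -313.000).
Solving J·Δ = −F gives Δ = (0.066, -1.115).
Then the next iterate is (x₁, x₂)₁ = (-0.934, 1.385).
Re-evaluating at (-0.934, 1.385): F = (-9.71295, 3.06624), so ‖F‖₂ = 10.185.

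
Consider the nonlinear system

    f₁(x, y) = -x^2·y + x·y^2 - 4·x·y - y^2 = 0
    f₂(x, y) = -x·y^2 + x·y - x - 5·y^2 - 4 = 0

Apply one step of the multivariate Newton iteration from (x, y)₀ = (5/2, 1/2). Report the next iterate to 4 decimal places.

At (5/2, 1/2): F = (-7.7500, -7.1250).
Jacobian J = [[-2·x·y + y^2 - 4·y, -x^2 + 2·x·y - 4·x - 2·y], [-y^2 + y - 1, -2·x·y + x - 10·y]].
At the point, J = [[-4.2500, -14.7500], [-0.7500, -5.0000]] (det J = 10.1875).
Solving J·Δ = −F gives Δ = (6.5123, -2.4018).
Then the next iterate is (x, y)₁ = (9.0123, -1.9018).

(9.0123, -1.9018)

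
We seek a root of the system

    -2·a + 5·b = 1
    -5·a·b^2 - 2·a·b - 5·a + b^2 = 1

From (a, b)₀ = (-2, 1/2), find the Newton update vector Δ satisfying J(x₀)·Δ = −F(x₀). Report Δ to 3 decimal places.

(-2.200, -1.980)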